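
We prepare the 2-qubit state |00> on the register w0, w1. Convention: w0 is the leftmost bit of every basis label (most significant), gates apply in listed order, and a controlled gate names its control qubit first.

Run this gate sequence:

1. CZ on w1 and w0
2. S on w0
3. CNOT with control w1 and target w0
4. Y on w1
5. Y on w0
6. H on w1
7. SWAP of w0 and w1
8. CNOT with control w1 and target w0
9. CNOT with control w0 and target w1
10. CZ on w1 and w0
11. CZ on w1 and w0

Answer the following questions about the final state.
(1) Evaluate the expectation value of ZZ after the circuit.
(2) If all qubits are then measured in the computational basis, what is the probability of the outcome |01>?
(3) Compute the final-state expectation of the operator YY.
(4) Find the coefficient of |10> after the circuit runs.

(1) The expectation value of ZZ is -1. Key observation: steps 10-11 multiply out to the identity, so the circuit reduces to the remaining gates.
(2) A full measurement returns |01> with probability 1/2.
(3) The expectation value of YY is -1.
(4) The final state's coefficient on |10> equals -sqrt(2)/2.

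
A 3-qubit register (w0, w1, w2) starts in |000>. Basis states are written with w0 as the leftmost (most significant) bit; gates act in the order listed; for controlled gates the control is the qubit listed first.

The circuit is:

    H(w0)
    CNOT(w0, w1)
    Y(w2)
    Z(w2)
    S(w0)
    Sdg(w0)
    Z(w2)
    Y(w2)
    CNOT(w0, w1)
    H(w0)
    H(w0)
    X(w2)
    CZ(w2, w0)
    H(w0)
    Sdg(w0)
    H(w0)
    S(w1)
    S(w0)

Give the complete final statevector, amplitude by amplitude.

The resulting statevector has amplitude -sqrt(2)*I/2 on |001>, -sqrt(2)/2 on |101>, and 0 on every other basis state. Key observation: steps 2-9 multiply out to the identity, so the circuit reduces to the remaining gates.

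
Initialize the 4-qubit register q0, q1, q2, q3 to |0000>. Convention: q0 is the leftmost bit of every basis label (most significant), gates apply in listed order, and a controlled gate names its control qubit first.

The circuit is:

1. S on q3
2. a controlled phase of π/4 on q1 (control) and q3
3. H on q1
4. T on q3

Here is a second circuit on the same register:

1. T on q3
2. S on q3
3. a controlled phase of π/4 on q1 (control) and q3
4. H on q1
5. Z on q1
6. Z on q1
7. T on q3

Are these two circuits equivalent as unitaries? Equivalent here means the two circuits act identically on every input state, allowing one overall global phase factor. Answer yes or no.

No — the two circuits implement different unitaries, even allowing a global phase.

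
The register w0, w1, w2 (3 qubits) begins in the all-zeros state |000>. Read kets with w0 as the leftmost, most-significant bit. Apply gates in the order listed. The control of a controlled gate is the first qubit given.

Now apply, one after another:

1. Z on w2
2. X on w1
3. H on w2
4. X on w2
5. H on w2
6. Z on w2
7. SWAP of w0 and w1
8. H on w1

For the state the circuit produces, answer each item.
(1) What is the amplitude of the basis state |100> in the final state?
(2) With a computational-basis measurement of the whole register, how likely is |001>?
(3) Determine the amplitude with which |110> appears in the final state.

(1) The final state's coefficient on |100> equals sqrt(2)/2. Key observation: gates 3-6 undo each other exactly, leaving only the rest of the circuit to track.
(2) Outcome |001> occurs with probability 0.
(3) The final state's coefficient on |110> equals sqrt(2)/2.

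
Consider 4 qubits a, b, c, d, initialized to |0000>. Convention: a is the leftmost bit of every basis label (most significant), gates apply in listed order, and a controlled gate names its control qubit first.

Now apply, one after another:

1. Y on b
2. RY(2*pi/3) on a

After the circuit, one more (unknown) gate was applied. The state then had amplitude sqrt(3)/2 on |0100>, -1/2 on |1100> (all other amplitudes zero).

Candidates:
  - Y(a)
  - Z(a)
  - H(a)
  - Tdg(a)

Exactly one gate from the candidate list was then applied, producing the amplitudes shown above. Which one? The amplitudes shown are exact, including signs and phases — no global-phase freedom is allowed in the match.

The unique candidate consistent with the amplitudes is Y(a).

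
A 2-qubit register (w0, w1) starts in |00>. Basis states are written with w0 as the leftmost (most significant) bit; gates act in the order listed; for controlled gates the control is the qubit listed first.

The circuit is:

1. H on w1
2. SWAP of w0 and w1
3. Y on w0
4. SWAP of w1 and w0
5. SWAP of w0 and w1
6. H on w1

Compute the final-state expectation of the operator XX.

The observable XX averages to -1.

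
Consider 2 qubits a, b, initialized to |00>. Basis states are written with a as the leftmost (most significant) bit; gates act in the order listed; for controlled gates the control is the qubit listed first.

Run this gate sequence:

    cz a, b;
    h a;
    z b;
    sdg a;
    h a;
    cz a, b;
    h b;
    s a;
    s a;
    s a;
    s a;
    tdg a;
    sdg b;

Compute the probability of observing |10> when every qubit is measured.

Outcome |10> occurs with probability 1/4. Key observation: gates 8-11 undo each other exactly, leaving only the rest of the circuit to track.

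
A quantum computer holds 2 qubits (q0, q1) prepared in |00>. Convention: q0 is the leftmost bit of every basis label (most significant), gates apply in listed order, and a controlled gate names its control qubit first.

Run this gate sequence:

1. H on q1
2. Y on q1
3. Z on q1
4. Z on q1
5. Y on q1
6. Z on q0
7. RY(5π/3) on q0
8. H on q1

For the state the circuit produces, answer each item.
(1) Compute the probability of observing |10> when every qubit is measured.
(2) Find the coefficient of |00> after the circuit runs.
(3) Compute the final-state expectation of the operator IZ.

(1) Outcome |10> occurs with probability 1/4. Key observation: the block from step 2 through step 5 cancels to the identity and can be dropped.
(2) The final state's coefficient on |00> equals -sqrt(3)/2.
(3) In the final state, IZ has expectation 1.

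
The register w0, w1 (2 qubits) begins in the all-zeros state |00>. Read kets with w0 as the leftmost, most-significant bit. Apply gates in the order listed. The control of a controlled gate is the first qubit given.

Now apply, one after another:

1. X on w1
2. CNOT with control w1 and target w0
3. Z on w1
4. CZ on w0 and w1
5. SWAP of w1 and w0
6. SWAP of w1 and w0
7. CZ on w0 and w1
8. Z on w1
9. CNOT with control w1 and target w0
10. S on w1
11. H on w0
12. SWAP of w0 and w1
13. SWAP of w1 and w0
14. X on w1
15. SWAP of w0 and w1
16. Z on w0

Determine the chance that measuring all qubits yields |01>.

The probability of measuring |01> is 1/2.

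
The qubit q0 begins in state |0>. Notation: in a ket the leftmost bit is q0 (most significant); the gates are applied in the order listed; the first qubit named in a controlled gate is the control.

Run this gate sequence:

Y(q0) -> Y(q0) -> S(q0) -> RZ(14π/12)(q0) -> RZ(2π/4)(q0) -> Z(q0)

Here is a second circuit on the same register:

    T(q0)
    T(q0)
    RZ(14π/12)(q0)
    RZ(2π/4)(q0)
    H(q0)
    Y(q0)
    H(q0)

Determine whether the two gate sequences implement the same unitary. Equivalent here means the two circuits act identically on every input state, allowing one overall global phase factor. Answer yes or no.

No — the two circuits implement different unitaries, even allowing a global phase.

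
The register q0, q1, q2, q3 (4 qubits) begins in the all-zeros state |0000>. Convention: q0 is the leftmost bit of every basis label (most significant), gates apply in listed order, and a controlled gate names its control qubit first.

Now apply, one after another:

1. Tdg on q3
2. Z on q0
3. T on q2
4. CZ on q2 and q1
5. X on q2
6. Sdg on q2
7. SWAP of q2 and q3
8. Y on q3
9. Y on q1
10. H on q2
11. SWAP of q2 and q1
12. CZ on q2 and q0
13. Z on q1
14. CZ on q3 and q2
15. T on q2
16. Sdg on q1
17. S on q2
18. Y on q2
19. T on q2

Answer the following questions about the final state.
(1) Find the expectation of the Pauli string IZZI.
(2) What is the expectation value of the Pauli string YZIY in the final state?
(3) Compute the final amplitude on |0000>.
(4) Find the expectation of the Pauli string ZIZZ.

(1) The observable IZZI averages to 0.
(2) In the final state, YZIY has expectation 0.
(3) The final state's coefficient on |0000> equals -sqrt(2)*exp(3*I*pi/4)/2.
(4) The expectation value of ZIZZ is 1.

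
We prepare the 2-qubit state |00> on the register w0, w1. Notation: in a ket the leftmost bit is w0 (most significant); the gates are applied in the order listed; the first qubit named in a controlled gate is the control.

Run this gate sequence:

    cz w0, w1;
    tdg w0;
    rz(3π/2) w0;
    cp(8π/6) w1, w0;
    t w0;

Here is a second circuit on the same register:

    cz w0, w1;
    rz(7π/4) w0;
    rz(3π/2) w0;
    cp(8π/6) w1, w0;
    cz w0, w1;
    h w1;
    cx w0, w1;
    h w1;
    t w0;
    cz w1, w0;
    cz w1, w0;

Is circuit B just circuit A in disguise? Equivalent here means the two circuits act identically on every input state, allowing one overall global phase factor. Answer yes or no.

Yes — the two circuits implement the same unitary up to a global phase.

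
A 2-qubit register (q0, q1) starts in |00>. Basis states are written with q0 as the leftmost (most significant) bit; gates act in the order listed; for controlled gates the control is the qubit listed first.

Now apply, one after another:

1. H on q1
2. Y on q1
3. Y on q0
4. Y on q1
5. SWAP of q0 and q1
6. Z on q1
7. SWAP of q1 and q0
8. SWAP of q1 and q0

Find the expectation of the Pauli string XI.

The expectation value of XI is 1.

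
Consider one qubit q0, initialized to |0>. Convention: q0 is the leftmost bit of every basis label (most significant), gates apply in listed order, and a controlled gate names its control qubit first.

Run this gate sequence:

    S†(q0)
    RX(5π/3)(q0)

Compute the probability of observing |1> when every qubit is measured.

Outcome |1> occurs with probability 1/4.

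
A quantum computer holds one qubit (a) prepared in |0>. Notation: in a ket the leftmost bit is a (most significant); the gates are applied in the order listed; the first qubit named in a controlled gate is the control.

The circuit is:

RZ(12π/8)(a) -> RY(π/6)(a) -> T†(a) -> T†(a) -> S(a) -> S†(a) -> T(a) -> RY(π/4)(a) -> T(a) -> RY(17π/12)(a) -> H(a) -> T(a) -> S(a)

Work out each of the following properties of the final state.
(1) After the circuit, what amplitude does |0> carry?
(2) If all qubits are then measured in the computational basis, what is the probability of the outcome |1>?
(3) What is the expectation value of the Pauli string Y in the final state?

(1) |0> carries amplitude (1 - I)*(-sqrt(6)*(1 + I)*exp(I*pi/4) - sqrt(2)*(2 + I) + 2*I + sqrt(2)*(1 + I)*exp(I*pi/4) + sqrt(6)*I + 2*(1 + I)*exp(I*pi/4))/16 in the final state. Key observation: steps 4-7 multiply out to the identity, so the circuit reduces to the remaining gates.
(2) Outcome |1> occurs with probability -sqrt(6)/32 + sqrt(2)/32 + 3*sqrt(3)/32 + 21/32.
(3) In the final state, Y has expectation -9*sqrt(2)/32 + 5/16 + 3*sqrt(3)/16 + 7*sqrt(6)/32.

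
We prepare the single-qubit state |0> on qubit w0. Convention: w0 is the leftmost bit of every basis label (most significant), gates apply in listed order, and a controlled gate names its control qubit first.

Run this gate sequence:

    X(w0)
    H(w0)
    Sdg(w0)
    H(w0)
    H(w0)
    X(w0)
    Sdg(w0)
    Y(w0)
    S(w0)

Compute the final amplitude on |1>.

The final state's coefficient on |1> equals -sqrt(2)*I/2.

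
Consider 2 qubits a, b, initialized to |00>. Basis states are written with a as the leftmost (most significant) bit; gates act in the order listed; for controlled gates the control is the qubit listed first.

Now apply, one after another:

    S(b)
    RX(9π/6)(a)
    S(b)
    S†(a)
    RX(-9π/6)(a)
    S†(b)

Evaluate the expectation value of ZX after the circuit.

The expectation value of ZX is 0.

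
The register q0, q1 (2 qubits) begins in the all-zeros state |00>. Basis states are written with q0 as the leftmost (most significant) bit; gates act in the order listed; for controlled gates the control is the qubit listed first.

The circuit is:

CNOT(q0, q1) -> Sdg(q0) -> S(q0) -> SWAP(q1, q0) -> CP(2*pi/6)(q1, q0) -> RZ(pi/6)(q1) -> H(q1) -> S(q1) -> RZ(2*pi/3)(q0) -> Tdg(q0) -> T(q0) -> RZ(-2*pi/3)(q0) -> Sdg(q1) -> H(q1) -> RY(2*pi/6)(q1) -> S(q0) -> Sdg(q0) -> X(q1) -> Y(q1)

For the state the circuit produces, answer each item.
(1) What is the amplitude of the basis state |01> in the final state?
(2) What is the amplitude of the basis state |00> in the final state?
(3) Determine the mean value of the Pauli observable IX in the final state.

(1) |01> carries amplitude exp(5*I*pi/12)/2 in the final state. Key observation: gates 7-14 undo each other exactly, leaving only the rest of the circuit to track.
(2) The amplitude on |00> is -sqrt(3)*exp(5*I*pi/12)/2.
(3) In the final state, IX has expectation -sqrt(3)/2.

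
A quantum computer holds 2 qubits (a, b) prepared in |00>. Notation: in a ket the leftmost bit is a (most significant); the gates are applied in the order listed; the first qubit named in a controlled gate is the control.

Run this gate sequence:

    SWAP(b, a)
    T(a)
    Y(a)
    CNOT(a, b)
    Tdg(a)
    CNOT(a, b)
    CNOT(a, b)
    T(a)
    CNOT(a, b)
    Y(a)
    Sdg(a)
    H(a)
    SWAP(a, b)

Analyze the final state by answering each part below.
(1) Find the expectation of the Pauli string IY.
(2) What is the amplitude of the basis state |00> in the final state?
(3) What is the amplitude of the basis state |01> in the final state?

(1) In the final state, IY has expectation 0.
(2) |00> carries amplitude sqrt(2)/2 in the final state.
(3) |01> carries amplitude sqrt(2)/2 in the final state.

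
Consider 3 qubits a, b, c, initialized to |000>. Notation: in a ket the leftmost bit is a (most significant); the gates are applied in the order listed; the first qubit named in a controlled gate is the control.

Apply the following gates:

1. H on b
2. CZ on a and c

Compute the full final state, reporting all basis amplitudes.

The resulting statevector has amplitude sqrt(2)/2 on |000>, sqrt(2)/2 on |010>, and 0 on every other basis state.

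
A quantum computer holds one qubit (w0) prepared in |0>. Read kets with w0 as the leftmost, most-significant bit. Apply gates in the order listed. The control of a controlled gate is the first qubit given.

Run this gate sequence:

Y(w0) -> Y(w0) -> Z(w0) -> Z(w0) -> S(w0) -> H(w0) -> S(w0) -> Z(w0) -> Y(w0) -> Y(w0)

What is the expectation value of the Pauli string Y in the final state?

In the final state, Y has expectation -1.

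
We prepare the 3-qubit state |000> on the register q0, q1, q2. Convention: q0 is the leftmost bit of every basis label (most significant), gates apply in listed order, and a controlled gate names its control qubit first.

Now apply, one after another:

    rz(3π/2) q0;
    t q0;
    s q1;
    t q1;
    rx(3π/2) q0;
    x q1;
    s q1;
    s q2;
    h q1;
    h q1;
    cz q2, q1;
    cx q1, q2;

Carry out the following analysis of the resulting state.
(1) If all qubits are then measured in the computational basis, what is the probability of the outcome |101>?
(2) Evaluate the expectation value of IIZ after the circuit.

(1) The probability of measuring |101> is 0. Key observation: steps 9-10 multiply out to the identity, so the circuit reduces to the remaining gates.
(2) The expectation value of IIZ is -1.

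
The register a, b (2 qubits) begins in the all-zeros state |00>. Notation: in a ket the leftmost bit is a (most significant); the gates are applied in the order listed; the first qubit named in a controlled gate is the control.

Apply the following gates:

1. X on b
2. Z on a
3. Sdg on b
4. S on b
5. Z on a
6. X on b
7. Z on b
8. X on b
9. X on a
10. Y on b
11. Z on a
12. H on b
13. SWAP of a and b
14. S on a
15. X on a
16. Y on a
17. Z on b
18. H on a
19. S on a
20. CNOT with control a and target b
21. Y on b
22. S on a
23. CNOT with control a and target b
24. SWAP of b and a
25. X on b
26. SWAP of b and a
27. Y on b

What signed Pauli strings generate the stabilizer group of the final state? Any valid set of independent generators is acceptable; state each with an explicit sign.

The stabilizer group can be generated by -YI, -IZ, among other valid generating sets. Key observation: steps 1-6 multiply out to the identity, so the circuit reduces to the remaining gates.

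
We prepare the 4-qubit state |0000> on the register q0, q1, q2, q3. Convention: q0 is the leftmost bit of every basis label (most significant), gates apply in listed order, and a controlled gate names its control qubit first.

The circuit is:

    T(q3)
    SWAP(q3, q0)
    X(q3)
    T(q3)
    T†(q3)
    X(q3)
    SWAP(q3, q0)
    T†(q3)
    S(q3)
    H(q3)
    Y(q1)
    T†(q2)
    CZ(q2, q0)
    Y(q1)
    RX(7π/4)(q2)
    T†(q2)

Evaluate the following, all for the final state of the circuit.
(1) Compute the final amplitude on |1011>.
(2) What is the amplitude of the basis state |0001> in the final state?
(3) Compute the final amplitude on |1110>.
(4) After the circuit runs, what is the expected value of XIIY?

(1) The amplitude on |1011> is 0. Key observation: the block from step 1 through step 8 cancels to the identity and can be dropped.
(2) |0001> carries amplitude -sqrt(2*sqrt(2) + 4)/4 in the final state.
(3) The amplitude on |1110> is 0.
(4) In the final state, XIIY has expectation 0.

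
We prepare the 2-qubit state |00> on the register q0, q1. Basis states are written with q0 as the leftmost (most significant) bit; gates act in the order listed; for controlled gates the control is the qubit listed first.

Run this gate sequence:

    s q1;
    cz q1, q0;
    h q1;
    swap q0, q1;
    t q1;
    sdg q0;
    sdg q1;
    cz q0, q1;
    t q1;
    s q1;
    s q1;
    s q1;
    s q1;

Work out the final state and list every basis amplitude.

The resulting statevector has amplitude sqrt(2)/2 on |00>, 0 on |01>, -sqrt(2)*I/2 on |10>, 0 on |11>.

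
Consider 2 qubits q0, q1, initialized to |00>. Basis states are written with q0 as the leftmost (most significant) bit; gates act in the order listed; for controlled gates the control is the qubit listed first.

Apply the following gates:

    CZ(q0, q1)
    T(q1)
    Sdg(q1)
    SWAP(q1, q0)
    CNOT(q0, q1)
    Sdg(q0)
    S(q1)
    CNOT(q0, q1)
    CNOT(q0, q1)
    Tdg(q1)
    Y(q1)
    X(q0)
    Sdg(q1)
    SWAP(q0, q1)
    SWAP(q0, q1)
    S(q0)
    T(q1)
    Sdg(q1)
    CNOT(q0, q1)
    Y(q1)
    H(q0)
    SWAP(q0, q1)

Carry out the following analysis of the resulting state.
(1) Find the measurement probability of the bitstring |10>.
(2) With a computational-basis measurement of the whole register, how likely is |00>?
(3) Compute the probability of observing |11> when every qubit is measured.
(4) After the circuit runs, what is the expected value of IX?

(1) A full measurement returns |10> with probability 1/2. Key observation: gates 8-9 undo each other exactly, leaving only the rest of the circuit to track.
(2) A full measurement returns |00> with probability 0.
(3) The probability of measuring |11> is 1/2.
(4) In the final state, IX has expectation -1.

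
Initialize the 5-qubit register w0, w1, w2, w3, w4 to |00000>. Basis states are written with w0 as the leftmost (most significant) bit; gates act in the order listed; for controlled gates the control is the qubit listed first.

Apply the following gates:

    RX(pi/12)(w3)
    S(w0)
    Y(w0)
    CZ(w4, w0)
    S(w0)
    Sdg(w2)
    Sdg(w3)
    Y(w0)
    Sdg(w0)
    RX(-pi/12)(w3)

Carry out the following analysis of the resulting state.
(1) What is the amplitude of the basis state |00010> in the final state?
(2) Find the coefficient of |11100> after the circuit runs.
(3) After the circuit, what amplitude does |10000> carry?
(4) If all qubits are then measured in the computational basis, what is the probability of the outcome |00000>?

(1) |00010> carries amplitude I*(1 - I)*(-sqrt(6) + sqrt(2))/8 in the final state.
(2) The final state's coefficient on |11100> equals 0.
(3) |10000> carries amplitude 0 in the final state.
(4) The probability of measuring |00000> is sqrt(3)/8 + 3/4.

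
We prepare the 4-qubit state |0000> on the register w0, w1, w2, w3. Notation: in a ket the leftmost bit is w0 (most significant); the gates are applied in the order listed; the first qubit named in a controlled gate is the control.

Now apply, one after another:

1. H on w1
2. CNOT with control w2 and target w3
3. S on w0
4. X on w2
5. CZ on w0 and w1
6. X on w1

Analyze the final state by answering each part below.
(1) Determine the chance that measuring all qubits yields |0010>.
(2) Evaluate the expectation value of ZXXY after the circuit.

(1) Outcome |0010> occurs with probability 1/2.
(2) In the final state, ZXXY has expectation 0.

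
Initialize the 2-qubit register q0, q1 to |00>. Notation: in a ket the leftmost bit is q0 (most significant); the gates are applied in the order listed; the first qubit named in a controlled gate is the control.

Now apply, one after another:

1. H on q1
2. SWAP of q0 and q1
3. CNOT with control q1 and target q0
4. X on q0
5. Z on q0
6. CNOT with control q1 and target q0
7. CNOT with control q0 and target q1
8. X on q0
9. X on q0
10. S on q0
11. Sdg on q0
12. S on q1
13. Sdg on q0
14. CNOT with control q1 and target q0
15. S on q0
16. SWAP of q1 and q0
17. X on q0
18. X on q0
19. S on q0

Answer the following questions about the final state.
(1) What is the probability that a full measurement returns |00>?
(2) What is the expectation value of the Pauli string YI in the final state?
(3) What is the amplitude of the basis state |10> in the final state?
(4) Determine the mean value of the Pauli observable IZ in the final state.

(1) The probability of measuring |00> is 1/2.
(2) In the final state, YI has expectation -1.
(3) The amplitude on |10> is -sqrt(2)*I/2.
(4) The observable IZ averages to 1.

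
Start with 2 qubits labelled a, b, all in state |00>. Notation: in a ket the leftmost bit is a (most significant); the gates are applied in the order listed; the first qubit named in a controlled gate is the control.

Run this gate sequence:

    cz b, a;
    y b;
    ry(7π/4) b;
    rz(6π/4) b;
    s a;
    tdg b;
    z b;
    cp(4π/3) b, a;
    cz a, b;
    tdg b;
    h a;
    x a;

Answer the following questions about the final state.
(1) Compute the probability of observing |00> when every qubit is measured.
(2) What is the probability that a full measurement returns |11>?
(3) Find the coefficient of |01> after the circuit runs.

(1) Outcome |00> occurs with probability 1/4 - sqrt(2)/8.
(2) Outcome |11> occurs with probability sqrt(2)/8 + 1/4.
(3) The final state's coefficient on |01> equals sqrt(2*sqrt(2) + 4)*exp(3*I*pi/4)/4.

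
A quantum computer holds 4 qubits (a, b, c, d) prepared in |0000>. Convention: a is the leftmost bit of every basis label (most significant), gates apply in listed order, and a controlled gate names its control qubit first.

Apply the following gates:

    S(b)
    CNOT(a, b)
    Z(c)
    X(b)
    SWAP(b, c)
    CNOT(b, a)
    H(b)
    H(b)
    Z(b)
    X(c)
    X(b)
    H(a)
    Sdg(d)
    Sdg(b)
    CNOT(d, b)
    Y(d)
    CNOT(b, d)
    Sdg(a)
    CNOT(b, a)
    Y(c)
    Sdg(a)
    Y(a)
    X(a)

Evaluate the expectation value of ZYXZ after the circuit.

The observable ZYXZ averages to 0. Key observation: steps 7-8 multiply out to the identity, so the circuit reduces to the remaining gates.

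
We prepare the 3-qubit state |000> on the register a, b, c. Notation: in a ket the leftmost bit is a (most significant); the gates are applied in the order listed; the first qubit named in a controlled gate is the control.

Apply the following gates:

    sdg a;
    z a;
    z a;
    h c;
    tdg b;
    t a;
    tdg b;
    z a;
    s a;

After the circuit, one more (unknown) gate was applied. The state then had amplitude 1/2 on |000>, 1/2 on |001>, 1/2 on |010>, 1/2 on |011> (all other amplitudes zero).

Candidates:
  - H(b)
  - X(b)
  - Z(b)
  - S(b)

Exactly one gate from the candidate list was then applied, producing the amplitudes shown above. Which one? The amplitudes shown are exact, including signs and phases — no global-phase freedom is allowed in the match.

The unique candidate consistent with the amplitudes is H(b).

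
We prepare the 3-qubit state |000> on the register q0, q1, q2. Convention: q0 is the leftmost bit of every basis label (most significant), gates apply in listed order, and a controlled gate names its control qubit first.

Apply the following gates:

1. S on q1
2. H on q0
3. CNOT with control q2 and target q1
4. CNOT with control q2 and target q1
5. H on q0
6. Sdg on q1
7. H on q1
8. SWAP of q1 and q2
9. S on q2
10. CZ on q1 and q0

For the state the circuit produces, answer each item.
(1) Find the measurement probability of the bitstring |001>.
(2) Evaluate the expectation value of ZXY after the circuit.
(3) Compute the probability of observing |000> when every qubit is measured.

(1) A full measurement returns |001> with probability 1/2. Key observation: steps 1-6 multiply out to the identity, so the circuit reduces to the remaining gates.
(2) In the final state, ZXY has expectation 0.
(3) A full measurement returns |000> with probability 1/2.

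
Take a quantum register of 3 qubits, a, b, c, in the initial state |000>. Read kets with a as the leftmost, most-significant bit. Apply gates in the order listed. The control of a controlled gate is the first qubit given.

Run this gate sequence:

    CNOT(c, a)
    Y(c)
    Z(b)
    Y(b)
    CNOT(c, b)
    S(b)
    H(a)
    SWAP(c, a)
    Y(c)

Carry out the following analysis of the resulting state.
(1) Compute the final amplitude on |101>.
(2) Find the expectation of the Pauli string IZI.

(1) |101> carries amplitude -sqrt(2)*I/2 in the final state.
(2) The expectation value of IZI is 1.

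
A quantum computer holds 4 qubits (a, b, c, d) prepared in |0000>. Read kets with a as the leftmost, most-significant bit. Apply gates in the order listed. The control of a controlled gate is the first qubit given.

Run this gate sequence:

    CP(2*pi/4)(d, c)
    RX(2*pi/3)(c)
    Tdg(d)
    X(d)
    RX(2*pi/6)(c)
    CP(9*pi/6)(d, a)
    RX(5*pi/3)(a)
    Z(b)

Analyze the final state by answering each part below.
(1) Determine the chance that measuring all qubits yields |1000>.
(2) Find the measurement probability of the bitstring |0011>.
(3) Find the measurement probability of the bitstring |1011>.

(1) A full measurement returns |1000> with probability 0.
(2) The probability of measuring |0011> is 3/4.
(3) The probability of measuring |1011> is 1/4.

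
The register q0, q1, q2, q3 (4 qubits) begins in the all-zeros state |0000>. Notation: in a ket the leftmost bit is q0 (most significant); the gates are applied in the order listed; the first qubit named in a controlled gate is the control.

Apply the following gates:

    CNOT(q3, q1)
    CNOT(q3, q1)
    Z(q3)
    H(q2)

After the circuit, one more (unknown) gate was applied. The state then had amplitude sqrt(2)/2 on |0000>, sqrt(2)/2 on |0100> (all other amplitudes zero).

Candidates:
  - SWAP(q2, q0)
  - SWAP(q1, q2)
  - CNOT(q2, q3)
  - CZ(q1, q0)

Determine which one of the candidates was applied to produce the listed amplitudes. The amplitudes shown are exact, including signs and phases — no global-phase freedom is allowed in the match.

It was SWAP(q1, q2) that produced the state shown. Key observation: steps 1-2 multiply out to the identity, so the circuit reduces to the remaining gates.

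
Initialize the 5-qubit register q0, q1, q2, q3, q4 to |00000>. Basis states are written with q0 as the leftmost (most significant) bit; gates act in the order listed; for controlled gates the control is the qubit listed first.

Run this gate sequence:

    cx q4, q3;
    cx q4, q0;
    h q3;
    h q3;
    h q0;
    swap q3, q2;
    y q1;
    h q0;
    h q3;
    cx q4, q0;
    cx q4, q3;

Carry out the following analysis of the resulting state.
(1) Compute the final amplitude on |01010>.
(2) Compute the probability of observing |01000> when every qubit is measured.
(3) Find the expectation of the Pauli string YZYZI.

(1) The amplitude on |01010> is sqrt(2)*I/2.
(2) A full measurement returns |01000> with probability 1/2.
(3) The observable YZYZI averages to 0.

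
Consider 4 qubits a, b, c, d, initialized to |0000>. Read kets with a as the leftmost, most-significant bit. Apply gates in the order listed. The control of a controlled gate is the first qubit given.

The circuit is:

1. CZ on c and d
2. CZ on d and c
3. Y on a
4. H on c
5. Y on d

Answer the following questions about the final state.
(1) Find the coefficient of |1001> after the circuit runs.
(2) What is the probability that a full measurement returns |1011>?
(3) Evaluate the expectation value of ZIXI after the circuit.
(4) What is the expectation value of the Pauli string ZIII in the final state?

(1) The amplitude on |1001> is -sqrt(2)/2.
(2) The probability of measuring |1011> is 1/2.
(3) The expectation value of ZIXI is -1.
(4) The expectation value of ZIII is -1.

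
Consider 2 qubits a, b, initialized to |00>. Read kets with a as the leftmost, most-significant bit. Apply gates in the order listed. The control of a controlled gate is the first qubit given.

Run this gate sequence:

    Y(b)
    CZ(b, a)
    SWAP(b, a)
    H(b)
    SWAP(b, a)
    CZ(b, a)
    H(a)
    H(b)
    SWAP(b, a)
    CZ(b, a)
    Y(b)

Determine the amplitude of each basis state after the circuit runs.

After the circuit, the state carries amplitude sqrt(2)/2 on |00>, 0 on |01>, sqrt(2)/2 on |10>, 0 on |11>.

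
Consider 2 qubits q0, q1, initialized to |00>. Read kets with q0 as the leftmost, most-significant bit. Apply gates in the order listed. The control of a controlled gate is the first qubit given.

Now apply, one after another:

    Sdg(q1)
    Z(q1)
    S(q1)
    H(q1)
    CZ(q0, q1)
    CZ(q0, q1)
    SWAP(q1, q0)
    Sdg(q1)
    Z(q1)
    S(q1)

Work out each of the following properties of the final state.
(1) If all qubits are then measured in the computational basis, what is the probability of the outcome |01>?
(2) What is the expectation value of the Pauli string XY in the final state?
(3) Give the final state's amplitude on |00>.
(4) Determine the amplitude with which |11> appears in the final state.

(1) The probability of measuring |01> is 0.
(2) In the final state, XY has expectation 0.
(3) The final state's coefficient on |00> equals sqrt(2)/2.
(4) |11> carries amplitude 0 in the final state.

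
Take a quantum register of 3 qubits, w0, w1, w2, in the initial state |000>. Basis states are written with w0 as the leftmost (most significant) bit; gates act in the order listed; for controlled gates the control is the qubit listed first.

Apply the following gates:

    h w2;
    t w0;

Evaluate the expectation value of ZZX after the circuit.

In the final state, ZZX has expectation 1.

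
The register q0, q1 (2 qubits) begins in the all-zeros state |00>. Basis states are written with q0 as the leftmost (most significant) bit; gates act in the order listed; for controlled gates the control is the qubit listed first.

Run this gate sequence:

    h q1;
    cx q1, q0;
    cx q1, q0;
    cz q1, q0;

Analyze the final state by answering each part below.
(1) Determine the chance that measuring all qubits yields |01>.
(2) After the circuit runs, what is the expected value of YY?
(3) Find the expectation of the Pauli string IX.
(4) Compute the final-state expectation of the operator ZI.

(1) The probability of measuring |01> is 1/2. Key observation: gates 2-3 undo each other exactly, leaving only the rest of the circuit to track.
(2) The expectation value of YY is 0.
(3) The expectation value of IX is 1.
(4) The observable ZI averages to 1.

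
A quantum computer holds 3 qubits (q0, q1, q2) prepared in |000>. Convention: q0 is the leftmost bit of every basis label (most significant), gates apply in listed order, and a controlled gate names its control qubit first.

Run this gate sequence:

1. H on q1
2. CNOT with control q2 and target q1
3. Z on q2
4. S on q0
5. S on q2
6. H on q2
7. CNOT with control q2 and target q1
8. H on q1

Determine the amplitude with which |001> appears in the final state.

|001> carries amplitude sqrt(2)/2 in the final state.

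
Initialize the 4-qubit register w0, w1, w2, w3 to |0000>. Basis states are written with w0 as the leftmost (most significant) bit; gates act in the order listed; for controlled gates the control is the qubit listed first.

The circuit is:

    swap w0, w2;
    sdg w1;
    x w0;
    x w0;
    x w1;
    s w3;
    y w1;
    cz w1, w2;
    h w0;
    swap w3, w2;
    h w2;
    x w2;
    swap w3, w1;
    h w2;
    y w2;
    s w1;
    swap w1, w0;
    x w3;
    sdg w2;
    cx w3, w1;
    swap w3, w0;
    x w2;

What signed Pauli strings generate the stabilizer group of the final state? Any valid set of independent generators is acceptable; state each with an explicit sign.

One valid set of independent stabilizer generators is +IXII, -ZIII, +IIZI, +IIIZ (any independent generating set of the same group is equally correct).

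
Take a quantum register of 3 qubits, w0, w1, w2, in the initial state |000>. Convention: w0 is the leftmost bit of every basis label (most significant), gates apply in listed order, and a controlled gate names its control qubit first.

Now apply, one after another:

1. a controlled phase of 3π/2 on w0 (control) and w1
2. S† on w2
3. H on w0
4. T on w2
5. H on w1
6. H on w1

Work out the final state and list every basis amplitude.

The resulting statevector has amplitude sqrt(2)/2 on |000>, sqrt(2)/2 on |100>, and 0 on every other basis state.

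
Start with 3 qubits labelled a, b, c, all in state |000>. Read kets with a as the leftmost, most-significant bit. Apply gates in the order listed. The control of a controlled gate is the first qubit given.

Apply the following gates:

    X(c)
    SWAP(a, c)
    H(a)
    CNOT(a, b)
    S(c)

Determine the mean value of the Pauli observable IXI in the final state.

The expectation value of IXI is 0.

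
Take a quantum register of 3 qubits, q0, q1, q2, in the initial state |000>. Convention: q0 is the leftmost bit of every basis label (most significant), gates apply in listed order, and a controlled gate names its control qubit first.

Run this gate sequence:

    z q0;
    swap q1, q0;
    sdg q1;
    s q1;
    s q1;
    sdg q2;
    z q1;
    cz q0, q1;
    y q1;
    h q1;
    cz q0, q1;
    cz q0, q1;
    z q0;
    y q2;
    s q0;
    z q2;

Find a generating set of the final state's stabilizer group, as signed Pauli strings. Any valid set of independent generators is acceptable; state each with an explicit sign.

The stabilizer group can be generated by -IXI, +ZII, -IIZ, among other valid generating sets.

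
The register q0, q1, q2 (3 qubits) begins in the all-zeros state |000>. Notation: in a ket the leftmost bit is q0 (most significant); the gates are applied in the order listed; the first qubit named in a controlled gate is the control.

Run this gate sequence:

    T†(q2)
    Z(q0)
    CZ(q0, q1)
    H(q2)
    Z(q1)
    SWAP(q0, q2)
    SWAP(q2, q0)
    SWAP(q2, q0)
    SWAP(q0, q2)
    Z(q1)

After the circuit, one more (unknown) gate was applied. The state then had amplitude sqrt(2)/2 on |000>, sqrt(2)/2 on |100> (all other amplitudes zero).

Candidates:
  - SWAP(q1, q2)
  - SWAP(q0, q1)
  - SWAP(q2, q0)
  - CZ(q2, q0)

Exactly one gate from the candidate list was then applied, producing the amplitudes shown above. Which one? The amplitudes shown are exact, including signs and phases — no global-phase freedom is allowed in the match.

The applied gate was SWAP(q2, q0). Key observation: the block from step 5 through step 10 cancels to the identity and can be dropped.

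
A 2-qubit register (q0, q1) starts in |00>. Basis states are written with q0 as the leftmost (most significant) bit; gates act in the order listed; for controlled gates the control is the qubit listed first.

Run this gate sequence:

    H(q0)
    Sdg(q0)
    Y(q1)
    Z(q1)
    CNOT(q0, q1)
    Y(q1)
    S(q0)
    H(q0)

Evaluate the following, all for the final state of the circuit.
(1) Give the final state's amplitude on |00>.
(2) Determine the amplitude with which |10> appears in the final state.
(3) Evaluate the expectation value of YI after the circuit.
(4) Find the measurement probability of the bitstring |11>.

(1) The amplitude on |00> is -1/2.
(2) |10> carries amplitude -1/2 in the final state.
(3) In the final state, YI has expectation 0.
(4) A full measurement returns |11> with probability 1/4.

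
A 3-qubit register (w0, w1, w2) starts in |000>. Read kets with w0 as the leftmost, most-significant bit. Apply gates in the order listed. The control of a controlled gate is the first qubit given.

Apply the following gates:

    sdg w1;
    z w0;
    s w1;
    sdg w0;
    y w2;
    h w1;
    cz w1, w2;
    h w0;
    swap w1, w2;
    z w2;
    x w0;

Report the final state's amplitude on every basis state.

The final amplitudes are 0 on |000>, 0 on |001>, I/2 on |010>, I/2 on |011>, 0 on |100>, 0 on |101>, I/2 on |110>, I/2 on |111>.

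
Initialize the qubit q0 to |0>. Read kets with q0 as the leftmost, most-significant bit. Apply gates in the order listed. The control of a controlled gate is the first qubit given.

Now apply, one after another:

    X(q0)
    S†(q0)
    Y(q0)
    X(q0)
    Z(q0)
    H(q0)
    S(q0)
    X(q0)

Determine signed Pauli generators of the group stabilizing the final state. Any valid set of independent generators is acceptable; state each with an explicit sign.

One valid set of independent stabilizer generators is +Y (any independent generating set of the same group is equally correct).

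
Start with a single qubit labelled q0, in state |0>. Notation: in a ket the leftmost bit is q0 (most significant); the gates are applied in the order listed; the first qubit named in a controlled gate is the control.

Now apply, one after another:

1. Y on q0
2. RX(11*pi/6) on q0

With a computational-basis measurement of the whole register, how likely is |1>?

Outcome |1> occurs with probability sqrt(3)/4 + 1/2.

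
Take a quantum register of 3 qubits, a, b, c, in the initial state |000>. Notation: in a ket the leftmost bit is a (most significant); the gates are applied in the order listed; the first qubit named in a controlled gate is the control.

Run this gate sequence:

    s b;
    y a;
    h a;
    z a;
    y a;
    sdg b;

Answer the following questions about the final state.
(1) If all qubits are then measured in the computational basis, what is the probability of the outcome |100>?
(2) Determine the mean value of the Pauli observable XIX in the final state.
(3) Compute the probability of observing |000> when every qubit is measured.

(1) The probability of measuring |100> is 1/2.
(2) The observable XIX averages to 0.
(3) A full measurement returns |000> with probability 1/2.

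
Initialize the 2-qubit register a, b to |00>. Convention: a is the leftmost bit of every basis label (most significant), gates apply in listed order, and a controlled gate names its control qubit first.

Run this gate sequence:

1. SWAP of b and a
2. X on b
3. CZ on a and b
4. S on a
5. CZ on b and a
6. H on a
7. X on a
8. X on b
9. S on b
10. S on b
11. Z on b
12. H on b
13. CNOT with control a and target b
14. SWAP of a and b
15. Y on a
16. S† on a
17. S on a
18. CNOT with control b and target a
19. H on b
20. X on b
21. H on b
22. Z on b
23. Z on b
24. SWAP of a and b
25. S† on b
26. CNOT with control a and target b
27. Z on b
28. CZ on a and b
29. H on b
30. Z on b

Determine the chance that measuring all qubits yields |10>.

Outcome |10> occurs with probability 1/4. Key observation: gates 19-22 undo each other exactly, leaving only the rest of the circuit to track.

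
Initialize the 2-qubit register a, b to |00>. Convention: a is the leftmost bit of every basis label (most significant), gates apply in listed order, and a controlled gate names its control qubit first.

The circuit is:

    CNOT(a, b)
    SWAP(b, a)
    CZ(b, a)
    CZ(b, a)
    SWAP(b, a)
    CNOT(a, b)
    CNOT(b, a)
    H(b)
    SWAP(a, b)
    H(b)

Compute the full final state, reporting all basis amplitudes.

After the circuit, the state carries amplitude 1/2 on |00>, 1/2 on |01>, 1/2 on |10>, 1/2 on |11>. Key observation: gates 1-6 undo each other exactly, leaving only the rest of the circuit to track.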